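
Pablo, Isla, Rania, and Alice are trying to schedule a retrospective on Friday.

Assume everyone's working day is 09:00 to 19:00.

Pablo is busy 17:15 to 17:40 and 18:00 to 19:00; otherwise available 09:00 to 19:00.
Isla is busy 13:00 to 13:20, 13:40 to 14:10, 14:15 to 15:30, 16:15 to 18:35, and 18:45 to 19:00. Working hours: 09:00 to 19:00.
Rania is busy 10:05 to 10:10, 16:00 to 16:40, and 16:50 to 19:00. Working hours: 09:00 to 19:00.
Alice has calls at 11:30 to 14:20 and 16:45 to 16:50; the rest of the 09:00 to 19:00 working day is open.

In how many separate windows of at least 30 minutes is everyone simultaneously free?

3

Pablo free within 09:00–19:00: 09:00–17:15, 17:40–18:00.
Isla free within 09:00–19:00: 09:00–13:00, 13:20–13:40, 14:10–14:15, 15:30–16:15, 18:35–18:45.
Rania free within 09:00–19:00: 09:00–10:05, 10:10–16:00, 16:40–16:50.
Alice free within 09:00–19:00: 09:00–11:30, 14:20–16:45, 16:50–19:00.
Pablo ∩ Isla: 09:00–13:00, 13:20–13:40, 14:10–14:15, 15:30–16:15.
Pablo ∩ Isla ∩ Rania: 09:00–10:05, 10:10–13:00, 13:20–13:40, 14:10–14:15, 15:30–16:00.
Pablo ∩ Isla ∩ Rania ∩ Alice: 09:00–10:05, 10:10–11:30, 15:30–16:00.
Windows ≥ 30 min: 09:00–10:05, 10:10–11:30, 15:30–16:00.
That's 3 windows.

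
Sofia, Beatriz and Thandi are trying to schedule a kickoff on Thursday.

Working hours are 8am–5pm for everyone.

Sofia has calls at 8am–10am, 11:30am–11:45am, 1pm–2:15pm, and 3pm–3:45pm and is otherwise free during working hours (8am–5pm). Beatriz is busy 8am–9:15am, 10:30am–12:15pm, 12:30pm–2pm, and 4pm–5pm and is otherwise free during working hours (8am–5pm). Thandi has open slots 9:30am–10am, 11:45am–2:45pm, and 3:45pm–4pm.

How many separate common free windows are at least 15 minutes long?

3

Sofia free within 08:00–17:00: 10:00–11:30, 11:45–13:00, 14:15–15:00, 15:45–17:00.
Beatriz free within 08:00–17:00: 09:15–10:30, 12:15–12:30, 14:00–16:00.
Sofia ∩ Beatriz: 10:00–10:30, 12:15–12:30, 14:15–15:00, 15:45–16:00.
Sofia ∩ Beatriz ∩ Thandi: 12:15–12:30, 14:15–14:45, 15:45–16:00.
Windows ≥ 15 min: 12:15–12:30, 14:15–14:45, 15:45–16:00.
That's 3 windows.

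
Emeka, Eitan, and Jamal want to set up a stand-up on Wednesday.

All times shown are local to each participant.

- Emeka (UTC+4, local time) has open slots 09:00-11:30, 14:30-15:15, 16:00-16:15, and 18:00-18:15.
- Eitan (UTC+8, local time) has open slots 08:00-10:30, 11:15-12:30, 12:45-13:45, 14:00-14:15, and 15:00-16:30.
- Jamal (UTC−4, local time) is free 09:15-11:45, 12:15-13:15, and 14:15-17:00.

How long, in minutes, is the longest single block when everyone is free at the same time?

0 minutes

Emeka → UTC: 05:00–07:30, 10:30–11:15, 12:00–12:15, 14:00–14:15.
Eitan → UTC: 00:00–02:30, 03:15–04:30, 04:45–05:45, 06:00–06:15, 07:00–08:30.
Jamal → UTC: 13:15–15:45, 16:15–17:15, 18:15–21:00.
Emeka ∩ Eitan: 05:00–05:45, 06:00–06:15, 07:00–07:30.
Emeka ∩ Eitan ∩ Jamal: (none).
No common window.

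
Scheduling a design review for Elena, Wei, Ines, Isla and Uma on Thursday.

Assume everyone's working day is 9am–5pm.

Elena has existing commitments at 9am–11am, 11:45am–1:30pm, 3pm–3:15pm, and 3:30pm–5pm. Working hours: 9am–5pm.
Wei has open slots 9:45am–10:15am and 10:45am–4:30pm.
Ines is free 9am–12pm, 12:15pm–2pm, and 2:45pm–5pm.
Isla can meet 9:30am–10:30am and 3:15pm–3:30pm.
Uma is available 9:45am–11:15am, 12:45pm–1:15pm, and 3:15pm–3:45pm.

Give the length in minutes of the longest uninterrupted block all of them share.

Elena free within 09:00–17:00: 11:00–11:45, 13:30–15:00, 15:15–15:30.
Elena ∩ Wei: 11:00–11:45, 13:30–15:00, 15:15–15:30.
Elena ∩ Wei ∩ Ines: 11:00–11:45, 13:30–14:00, 14:45–15:00, 15:15–15:30.
Elena ∩ Wei ∩ Ines ∩ Isla: 15:15–15:30.
Elena ∩ Wei ∩ Ines ∩ Isla ∩ Uma: 15:15–15:30.
Single common window of 15 minutes.

15 minutes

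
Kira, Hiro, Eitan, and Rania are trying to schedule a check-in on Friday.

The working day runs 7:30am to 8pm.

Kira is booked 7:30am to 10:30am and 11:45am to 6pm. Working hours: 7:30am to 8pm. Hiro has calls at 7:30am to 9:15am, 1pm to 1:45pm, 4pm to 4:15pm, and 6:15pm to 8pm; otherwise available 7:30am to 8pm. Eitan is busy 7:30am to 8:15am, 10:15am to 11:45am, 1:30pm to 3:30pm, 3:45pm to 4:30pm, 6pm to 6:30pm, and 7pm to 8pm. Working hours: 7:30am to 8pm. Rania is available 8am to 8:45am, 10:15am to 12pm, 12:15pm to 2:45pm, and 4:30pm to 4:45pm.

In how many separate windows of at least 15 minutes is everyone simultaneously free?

Kira free within 07:30–20:00: 10:30–11:45, 18:00–20:00.
Hiro free within 07:30–20:00: 09:15–13:00, 13:45–16:00, 16:15–18:15.
Eitan free within 07:30–20:00: 08:15–10:15, 11:45–13:30, 15:30–15:45, 16:30–18:00, 18:30–19:00.
Kira ∩ Hiro: 10:30–11:45, 18:00–18:15.
Kira ∩ Hiro ∩ Eitan: (none).
Kira ∩ Hiro ∩ Eitan ∩ Rania: (none).
Windows ≥ 15 min: (none).
That's 0 windows.

0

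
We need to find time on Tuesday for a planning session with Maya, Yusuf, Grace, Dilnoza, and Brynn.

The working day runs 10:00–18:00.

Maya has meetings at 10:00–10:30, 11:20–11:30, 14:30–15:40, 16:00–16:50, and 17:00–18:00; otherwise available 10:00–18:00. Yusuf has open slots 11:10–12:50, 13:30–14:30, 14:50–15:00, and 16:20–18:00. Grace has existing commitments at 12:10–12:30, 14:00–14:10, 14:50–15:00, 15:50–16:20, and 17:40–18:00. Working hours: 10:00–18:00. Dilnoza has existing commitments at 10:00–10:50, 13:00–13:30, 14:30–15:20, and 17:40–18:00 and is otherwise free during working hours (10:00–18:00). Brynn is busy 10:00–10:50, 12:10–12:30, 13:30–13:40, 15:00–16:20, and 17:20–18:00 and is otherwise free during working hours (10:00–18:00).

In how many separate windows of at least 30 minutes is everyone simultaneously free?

1

Maya free within 10:00–18:00: 10:30–11:20, 11:30–14:30, 15:40–16:00, 16:50–17:00.
Grace free within 10:00–18:00: 10:00–12:10, 12:30–14:00, 14:10–14:50, 15:00–15:50, 16:20–17:40.
Dilnoza free within 10:00–18:00: 10:50–13:00, 13:30–14:30, 15:20–17:40.
Brynn free within 10:00–18:00: 10:50–12:10, 12:30–13:30, 13:40–15:00, 16:20–17:20.
Maya ∩ Yusuf: 11:10–11:20, 11:30–12:50, 13:30–14:30, 16:50–17:00.
Maya ∩ Yusuf ∩ Grace: 11:10–11:20, 11:30–12:10, 12:30–12:50, 13:30–14:00, 14:10–14:30, 16:50–17:00.
Maya ∩ Yusuf ∩ Grace ∩ Dilnoza: 11:10–11:20, 11:30–12:10, 12:30–12:50, 13:30–14:00, 14:10–14:30, 16:50–17:00.
Maya ∩ Yusuf ∩ Grace ∩ Dilnoza ∩ Brynn: 11:10–11:20, 11:30–12:10, 12:30–12:50, 13:40–14:00, 14:10–14:30, 16:50–17:00.
Windows ≥ 30 min: 11:30–12:10.
That's 1 window.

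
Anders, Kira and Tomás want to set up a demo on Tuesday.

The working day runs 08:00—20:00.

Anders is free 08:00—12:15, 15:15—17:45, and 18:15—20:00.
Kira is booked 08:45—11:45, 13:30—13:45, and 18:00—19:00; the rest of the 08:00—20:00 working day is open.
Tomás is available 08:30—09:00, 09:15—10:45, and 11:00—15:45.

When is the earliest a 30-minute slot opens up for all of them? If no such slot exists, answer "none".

11:45

Kira free within 08:00–20:00: 08:00–08:45, 11:45–13:30, 13:45–18:00, 19:00–20:00.
Anders ∩ Kira: 08:00–08:45, 11:45–12:15, 15:15–17:45, 19:00–20:00.
Anders ∩ Kira ∩ Tomás: 08:30–08:45, 11:45–12:15, 15:15–15:45.
Windows ≥ 30 min: 11:45–12:15, 15:15–15:45.
Earliest such window starts at 11:45.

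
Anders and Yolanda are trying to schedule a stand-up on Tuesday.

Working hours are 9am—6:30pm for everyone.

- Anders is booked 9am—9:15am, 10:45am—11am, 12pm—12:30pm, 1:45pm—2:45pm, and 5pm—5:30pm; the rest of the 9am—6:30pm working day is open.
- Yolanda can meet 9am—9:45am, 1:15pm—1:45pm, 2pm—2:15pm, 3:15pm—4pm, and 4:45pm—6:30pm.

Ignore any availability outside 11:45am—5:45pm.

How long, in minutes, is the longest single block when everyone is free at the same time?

45 minutes

Anders free within 09:00–18:30: 09:15–10:45, 11:00–12:00, 12:30–13:45, 14:45–17:00, 17:30–18:30.
Anders ∩ Yolanda: 09:15–09:45, 13:15–13:45, 15:15–16:00, 16:45–17:00, 17:30–18:30.
Restricted to 11:45–17:45: 13:15–13:45, 15:15–16:00, 16:45–17:00, 17:30–17:45.
Common window lengths: 30, 45, 15, 15 min; longest is 45.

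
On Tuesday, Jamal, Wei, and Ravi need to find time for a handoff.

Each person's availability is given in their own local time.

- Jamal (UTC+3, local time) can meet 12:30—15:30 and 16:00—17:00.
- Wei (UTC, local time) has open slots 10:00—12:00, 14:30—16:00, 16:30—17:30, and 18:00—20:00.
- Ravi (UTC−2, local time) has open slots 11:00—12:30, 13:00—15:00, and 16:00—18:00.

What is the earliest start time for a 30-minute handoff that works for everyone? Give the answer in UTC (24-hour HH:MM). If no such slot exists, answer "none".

none

Jamal → UTC: 09:30–12:30, 13:00–14:00.
Wei → UTC: 10:00–12:00, 14:30–16:00, 16:30–17:30, 18:00–20:00.
Ravi → UTC: 13:00–14:30, 15:00–17:00, 18:00–20:00.
Jamal ∩ Wei: 10:00–12:00.
Jamal ∩ Wei ∩ Ravi: (none).
Windows ≥ 30 min: (none).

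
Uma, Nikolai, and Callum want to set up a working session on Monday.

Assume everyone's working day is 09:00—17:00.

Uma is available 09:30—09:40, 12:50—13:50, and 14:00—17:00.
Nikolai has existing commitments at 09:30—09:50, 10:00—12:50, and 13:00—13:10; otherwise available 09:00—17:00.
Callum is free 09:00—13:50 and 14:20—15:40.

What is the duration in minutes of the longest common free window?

Nikolai free within 09:00–17:00: 09:00–09:30, 09:50–10:00, 12:50–13:00, 13:10–17:00.
Uma ∩ Nikolai: 12:50–13:00, 13:10–13:50, 14:00–17:00.
Uma ∩ Nikolai ∩ Callum: 12:50–13:00, 13:10–13:50, 14:20–15:40.
Common window lengths: 10, 40, 80 min; longest is 80.

80 minutes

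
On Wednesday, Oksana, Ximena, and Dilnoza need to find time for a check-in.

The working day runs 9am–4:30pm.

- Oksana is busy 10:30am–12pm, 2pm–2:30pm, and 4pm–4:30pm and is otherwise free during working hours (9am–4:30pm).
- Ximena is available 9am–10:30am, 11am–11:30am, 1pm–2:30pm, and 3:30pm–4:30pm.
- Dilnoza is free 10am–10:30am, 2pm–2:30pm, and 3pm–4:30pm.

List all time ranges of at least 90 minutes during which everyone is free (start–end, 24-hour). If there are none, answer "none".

none

Oksana free within 09:00–16:30: 09:00–10:30, 12:00–14:00, 14:30–16:00.
Oksana ∩ Ximena: 09:00–10:30, 13:00–14:00, 15:30–16:00.
Oksana ∩ Ximena ∩ Dilnoza: 10:00–10:30, 15:30–16:00.
Windows ≥ 90 min: (none).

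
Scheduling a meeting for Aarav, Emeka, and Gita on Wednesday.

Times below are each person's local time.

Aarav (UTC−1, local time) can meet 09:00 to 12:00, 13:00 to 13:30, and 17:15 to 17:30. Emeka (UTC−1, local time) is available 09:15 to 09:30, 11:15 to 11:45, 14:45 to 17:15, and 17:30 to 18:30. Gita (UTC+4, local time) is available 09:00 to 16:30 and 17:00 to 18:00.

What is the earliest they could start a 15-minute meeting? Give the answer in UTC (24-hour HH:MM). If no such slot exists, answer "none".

10:15

Aarav → UTC: 10:00–13:00, 14:00–14:30, 18:15–18:30.
Emeka → UTC: 10:15–10:30, 12:15–12:45, 15:45–18:15, 18:30–19:30.
Gita → UTC: 05:00–12:30, 13:00–14:00.
Aarav ∩ Emeka: 10:15–10:30, 12:15–12:45.
Aarav ∩ Emeka ∩ Gita: 10:15–10:30, 12:15–12:30.
Windows ≥ 15 min: 10:15–10:30, 12:15–12:30.
Earliest such window starts at 10:15.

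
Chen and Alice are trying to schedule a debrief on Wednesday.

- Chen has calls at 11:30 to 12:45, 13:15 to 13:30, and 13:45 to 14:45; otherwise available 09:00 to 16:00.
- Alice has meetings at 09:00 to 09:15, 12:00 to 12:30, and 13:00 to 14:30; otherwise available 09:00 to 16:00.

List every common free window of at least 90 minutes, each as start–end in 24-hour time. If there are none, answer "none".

Chen free within 09:00–16:00: 09:00–11:30, 12:45–13:15, 13:30–13:45, 14:45–16:00.
Alice free within 09:00–16:00: 09:15–12:00, 12:30–13:00, 14:30–16:00.
Chen ∩ Alice: 09:15–11:30, 12:45–13:00, 14:45–16:00.
Windows ≥ 90 min: 09:15–11:30.

09:15–11:30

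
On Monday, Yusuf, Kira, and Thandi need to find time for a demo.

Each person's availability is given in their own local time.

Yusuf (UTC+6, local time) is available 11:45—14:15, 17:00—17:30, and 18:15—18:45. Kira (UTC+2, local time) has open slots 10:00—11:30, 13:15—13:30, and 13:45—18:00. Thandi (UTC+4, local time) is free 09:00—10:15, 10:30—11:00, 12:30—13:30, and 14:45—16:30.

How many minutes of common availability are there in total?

30 minutes

Yusuf → UTC: 05:45–08:15, 11:00–11:30, 12:15–12:45.
Kira → UTC: 08:00–09:30, 11:15–11:30, 11:45–16:00.
Thandi → UTC: 05:00–06:15, 06:30–07:00, 08:30–09:30, 10:45–12:30.
Yusuf ∩ Kira: 08:00–08:15, 11:15–11:30, 12:15–12:45.
Yusuf ∩ Kira ∩ Thandi: 11:15–11:30, 12:15–12:30.
Total common minutes: 15 + 15 = 30.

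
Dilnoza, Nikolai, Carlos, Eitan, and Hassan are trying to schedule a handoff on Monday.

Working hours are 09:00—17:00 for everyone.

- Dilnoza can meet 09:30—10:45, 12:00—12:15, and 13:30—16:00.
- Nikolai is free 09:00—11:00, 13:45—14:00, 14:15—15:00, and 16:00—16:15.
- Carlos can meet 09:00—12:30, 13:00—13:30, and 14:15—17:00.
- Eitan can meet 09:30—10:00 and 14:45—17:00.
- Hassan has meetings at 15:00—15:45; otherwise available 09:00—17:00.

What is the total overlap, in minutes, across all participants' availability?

45 minutes

Hassan free within 09:00–17:00: 09:00–15:00, 15:45–17:00.
Dilnoza ∩ Nikolai: 09:30–10:45, 13:45–14:00, 14:15–15:00.
Dilnoza ∩ Nikolai ∩ Carlos: 09:30–10:45, 14:15–15:00.
Dilnoza ∩ Nikolai ∩ Carlos ∩ Eitan: 09:30–10:00, 14:45–15:00.
Dilnoza ∩ Nikolai ∩ Carlos ∩ Eitan ∩ Hassan: 09:30–10:00, 14:45–15:00.
Total common minutes: 30 + 15 = 45.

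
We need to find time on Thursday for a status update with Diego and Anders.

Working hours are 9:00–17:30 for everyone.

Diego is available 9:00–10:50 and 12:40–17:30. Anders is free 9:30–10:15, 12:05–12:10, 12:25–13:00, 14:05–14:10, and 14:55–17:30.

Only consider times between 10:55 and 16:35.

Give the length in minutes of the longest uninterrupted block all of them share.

Diego ∩ Anders: 09:30–10:15, 12:40–13:00, 14:05–14:10, 14:55–17:30.
Restricted to 10:55–16:35: 12:40–13:00, 14:05–14:10, 14:55–16:35.
Common window lengths: 20, 5, 100 min; longest is 100.

100 minutes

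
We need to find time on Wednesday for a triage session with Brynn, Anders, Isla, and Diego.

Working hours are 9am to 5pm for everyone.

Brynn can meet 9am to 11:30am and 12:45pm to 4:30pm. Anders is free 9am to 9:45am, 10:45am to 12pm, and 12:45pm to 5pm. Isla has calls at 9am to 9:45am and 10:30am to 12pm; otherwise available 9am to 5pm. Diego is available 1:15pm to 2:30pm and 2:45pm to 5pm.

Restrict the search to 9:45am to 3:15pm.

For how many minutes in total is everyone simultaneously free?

105 minutes

Isla free within 09:00–17:00: 09:45–10:30, 12:00–17:00.
Brynn ∩ Anders: 09:00–09:45, 10:45–11:30, 12:45–16:30.
Brynn ∩ Anders ∩ Isla: 12:45–16:30.
Brynn ∩ Anders ∩ Isla ∩ Diego: 13:15–14:30, 14:45–16:30.
Restricted to 09:45–15:15: 13:15–14:30, 14:45–15:15.
Total common minutes: 75 + 30 = 105.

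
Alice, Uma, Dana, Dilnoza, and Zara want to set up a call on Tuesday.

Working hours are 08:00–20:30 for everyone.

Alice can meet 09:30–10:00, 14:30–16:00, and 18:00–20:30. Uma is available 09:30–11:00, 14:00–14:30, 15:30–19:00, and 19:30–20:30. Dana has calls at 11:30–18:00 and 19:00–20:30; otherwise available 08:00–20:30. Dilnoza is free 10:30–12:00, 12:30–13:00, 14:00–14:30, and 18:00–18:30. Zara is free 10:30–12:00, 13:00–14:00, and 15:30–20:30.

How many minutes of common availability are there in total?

30 minutes

Dana free within 08:00–20:30: 08:00–11:30, 18:00–19:00.
Alice ∩ Uma: 09:30–10:00, 15:30–16:00, 18:00–19:00, 19:30–20:30.
Alice ∩ Uma ∩ Dana: 09:30–10:00, 18:00–19:00.
Alice ∩ Uma ∩ Dana ∩ Dilnoza: 18:00–18:30.
Alice ∩ Uma ∩ Dana ∩ Dilnoza ∩ Zara: 18:00–18:30.
Total common minutes: 30.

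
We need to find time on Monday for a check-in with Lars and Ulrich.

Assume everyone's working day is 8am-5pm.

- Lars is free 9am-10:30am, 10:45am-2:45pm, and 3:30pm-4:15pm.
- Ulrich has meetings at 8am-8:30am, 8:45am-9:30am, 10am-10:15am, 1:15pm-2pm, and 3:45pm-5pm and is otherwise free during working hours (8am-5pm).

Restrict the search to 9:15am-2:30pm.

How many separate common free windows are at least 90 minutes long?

Ulrich free within 08:00–17:00: 08:30–08:45, 09:30–10:00, 10:15–13:15, 14:00–15:45.
Lars ∩ Ulrich: 09:30–10:00, 10:15–10:30, 10:45–13:15, 14:00–14:45, 15:30–15:45.
Restricted to 09:15–14:30: 09:30–10:00, 10:15–10:30, 10:45–13:15, 14:00–14:30.
Windows ≥ 90 min: 10:45–13:15.
That's 1 window.

1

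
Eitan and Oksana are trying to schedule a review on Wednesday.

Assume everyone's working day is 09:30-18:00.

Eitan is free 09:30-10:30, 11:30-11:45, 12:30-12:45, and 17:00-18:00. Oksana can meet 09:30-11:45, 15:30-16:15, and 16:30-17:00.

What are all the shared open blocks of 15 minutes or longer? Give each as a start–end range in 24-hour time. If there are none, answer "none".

Eitan ∩ Oksana: 09:30–10:30, 11:30–11:45.
Windows ≥ 15 min: 09:30–10:30, 11:30–11:45.

09:30–10:30, 11:30–11:45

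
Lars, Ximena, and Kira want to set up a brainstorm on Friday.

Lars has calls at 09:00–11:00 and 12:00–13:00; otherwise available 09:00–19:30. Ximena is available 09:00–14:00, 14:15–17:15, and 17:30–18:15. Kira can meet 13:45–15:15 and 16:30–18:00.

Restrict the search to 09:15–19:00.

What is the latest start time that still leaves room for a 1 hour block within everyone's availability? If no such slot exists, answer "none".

14:15

Lars free within 09:00–19:30: 11:00–12:00, 13:00–19:30.
Lars ∩ Ximena: 11:00–12:00, 13:00–14:00, 14:15–17:15, 17:30–18:15.
Lars ∩ Ximena ∩ Kira: 13:45–14:00, 14:15–15:15, 16:30–17:15, 17:30–18:00.
Restricted to 09:15–19:00: 13:45–14:00, 14:15–15:15, 16:30–17:15, 17:30–18:00.
Windows ≥ 60 min: 14:15–15:15.
Latest start in the last window 14:15–15:15 is 15:15 − 60 min = 14:15.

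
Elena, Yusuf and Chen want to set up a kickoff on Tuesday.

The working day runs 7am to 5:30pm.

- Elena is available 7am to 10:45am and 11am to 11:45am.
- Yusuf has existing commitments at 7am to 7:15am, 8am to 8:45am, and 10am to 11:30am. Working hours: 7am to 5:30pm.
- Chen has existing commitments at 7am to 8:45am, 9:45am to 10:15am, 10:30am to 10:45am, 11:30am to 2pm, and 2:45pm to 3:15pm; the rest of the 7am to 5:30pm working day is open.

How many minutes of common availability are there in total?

Yusuf free within 07:00–17:30: 07:15–08:00, 08:45–10:00, 11:30–17:30.
Chen free within 07:00–17:30: 08:45–09:45, 10:15–10:30, 10:45–11:30, 14:00–14:45, 15:15–17:30.
Elena ∩ Yusuf: 07:15–08:00, 08:45–10:00, 11:30–11:45.
Elena ∩ Yusuf ∩ Chen: 08:45–09:45.
Total common minutes: 60.

60 minutes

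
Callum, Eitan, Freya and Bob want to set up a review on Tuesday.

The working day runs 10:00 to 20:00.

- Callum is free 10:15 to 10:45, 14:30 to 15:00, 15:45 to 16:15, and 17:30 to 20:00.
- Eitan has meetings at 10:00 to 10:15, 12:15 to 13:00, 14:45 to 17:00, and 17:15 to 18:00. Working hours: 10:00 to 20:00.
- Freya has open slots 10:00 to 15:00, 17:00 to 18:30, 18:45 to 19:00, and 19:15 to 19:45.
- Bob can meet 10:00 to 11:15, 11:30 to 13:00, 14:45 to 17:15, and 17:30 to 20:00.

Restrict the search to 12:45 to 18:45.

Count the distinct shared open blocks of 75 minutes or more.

Eitan free within 10:00–20:00: 10:15–12:15, 13:00–14:45, 17:00–17:15, 18:00–20:00.
Callum ∩ Eitan: 10:15–10:45, 14:30–14:45, 18:00–20:00.
Callum ∩ Eitan ∩ Freya: 10:15–10:45, 14:30–14:45, 18:00–18:30, 18:45–19:00, 19:15–19:45.
Callum ∩ Eitan ∩ Freya ∩ Bob: 10:15–10:45, 18:00–18:30, 18:45–19:00, 19:15–19:45.
Restricted to 12:45–18:45: 18:00–18:30.
Windows ≥ 75 min: (none).
That's 0 windows.

0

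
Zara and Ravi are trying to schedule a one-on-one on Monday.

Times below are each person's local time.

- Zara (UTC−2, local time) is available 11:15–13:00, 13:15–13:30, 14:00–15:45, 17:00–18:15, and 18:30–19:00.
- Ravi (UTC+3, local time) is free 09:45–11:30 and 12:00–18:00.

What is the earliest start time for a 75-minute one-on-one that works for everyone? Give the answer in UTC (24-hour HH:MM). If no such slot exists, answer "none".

Zara → UTC: 13:15–15:00, 15:15–15:30, 16:00–17:45, 19:00–20:15, 20:30–21:00.
Ravi → UTC: 06:45–08:30, 09:00–15:00.
Zara ∩ Ravi: 13:15–15:00.
Windows ≥ 75 min: 13:15–15:00.
Earliest such window starts at 13:15.

13:15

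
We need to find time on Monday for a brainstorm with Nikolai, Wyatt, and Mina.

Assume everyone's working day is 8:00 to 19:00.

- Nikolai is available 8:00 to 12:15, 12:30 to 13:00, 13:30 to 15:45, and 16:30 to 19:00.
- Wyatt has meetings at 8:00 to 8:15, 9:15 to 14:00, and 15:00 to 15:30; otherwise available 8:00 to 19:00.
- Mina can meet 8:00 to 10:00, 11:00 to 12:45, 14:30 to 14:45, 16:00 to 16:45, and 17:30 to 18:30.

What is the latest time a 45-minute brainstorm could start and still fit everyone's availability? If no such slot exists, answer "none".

17:45

Wyatt free within 08:00–19:00: 08:15–09:15, 14:00–15:00, 15:30–19:00.
Nikolai ∩ Wyatt: 08:15–09:15, 14:00–15:00, 15:30–15:45, 16:30–19:00.
Nikolai ∩ Wyatt ∩ Mina: 08:15–09:15, 14:30–14:45, 16:30–16:45, 17:30–18:30.
Windows ≥ 45 min: 08:15–09:15, 17:30–18:30.
Latest start in the last window 17:30–18:30 is 18:30 − 45 min = 17:45.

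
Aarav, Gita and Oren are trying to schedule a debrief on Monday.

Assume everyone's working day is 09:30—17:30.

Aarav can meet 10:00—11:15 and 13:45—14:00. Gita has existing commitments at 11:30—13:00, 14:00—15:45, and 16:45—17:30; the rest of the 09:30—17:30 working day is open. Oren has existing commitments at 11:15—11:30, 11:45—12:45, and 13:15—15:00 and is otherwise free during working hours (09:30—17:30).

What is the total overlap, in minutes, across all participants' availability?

75 minutes

Gita free within 09:30–17:30: 09:30–11:30, 13:00–14:00, 15:45–16:45.
Oren free within 09:30–17:30: 09:30–11:15, 11:30–11:45, 12:45–13:15, 15:00–17:30.
Aarav ∩ Gita: 10:00–11:15, 13:45–14:00.
Aarav ∩ Gita ∩ Oren: 10:00–11:15.
Total common minutes: 75.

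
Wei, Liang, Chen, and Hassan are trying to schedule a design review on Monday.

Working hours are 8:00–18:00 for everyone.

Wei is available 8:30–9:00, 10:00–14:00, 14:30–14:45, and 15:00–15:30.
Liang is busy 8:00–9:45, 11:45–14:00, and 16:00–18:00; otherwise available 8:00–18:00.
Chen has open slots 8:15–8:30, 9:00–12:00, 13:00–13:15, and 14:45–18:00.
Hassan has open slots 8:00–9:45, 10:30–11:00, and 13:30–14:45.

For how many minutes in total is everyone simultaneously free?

30 minutes

Liang free within 08:00–18:00: 09:45–11:45, 14:00–16:00.
Wei ∩ Liang: 10:00–11:45, 14:30–14:45, 15:00–15:30.
Wei ∩ Liang ∩ Chen: 10:00–11:45, 15:00–15:30.
Wei ∩ Liang ∩ Chen ∩ Hassan: 10:30–11:00.
Total common minutes: 30.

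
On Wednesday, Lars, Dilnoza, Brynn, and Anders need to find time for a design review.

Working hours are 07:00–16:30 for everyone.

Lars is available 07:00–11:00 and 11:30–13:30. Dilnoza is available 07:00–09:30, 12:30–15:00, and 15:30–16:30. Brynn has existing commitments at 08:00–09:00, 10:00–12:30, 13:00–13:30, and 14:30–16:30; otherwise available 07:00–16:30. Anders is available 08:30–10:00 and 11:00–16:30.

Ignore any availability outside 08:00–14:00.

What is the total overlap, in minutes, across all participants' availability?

Brynn free within 07:00–16:30: 07:00–08:00, 09:00–10:00, 12:30–13:00, 13:30–14:30.
Lars ∩ Dilnoza: 07:00–09:30, 12:30–13:30.
Lars ∩ Dilnoza ∩ Brynn: 07:00–08:00, 09:00–09:30, 12:30–13:00.
Lars ∩ Dilnoza ∩ Brynn ∩ Anders: 09:00–09:30, 12:30–13:00.
Restricted to 08:00–14:00: 09:00–09:30, 12:30–13:00.
Total common minutes: 30 + 30 = 60.

60 minutes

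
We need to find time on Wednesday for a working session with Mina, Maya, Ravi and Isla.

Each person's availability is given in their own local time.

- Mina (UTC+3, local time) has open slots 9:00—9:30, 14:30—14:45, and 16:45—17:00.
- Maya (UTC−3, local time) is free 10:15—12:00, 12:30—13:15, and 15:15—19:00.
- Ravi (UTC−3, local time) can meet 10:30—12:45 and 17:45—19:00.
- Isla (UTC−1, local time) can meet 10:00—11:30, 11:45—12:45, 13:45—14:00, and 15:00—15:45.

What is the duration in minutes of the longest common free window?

Mina → UTC: 06:00–06:30, 11:30–11:45, 13:45–14:00.
Maya → UTC: 13:15–15:00, 15:30–16:15, 18:15–22:00.
Ravi → UTC: 13:30–15:45, 20:45–22:00.
Isla → UTC: 11:00–12:30, 12:45–13:45, 14:45–15:00, 16:00–16:45.
Mina ∩ Maya: 13:45–14:00.
Mina ∩ Maya ∩ Ravi: 13:45–14:00.
Mina ∩ Maya ∩ Ravi ∩ Isla: (none).
No common window.

0 minutes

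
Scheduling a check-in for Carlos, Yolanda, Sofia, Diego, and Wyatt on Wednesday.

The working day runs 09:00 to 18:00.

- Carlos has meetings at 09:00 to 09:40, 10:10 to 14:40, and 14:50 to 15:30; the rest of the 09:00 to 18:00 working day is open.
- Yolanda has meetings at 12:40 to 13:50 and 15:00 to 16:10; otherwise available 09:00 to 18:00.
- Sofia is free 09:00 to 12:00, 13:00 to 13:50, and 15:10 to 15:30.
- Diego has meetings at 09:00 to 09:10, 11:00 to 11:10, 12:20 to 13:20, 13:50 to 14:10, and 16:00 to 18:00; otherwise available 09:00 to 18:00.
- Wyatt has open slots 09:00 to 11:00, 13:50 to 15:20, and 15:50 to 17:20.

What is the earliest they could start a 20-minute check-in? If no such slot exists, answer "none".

Carlos free within 09:00–18:00: 09:40–10:10, 14:40–14:50, 15:30–18:00.
Yolanda free within 09:00–18:00: 09:00–12:40, 13:50–15:00, 16:10–18:00.
Diego free within 09:00–18:00: 09:10–11:00, 11:10–12:20, 13:20–13:50, 14:10–16:00.
Carlos ∩ Yolanda: 09:40–10:10, 14:40–14:50, 16:10–18:00.
Carlos ∩ Yolanda ∩ Sofia: 09:40–10:10.
Carlos ∩ Yolanda ∩ Sofia ∩ Diego: 09:40–10:10.
Carlos ∩ Yolanda ∩ Sofia ∩ Diego ∩ Wyatt: 09:40–10:10.
Windows ≥ 20 min: 09:40–10:10.
Earliest such window starts at 09:40.

09:40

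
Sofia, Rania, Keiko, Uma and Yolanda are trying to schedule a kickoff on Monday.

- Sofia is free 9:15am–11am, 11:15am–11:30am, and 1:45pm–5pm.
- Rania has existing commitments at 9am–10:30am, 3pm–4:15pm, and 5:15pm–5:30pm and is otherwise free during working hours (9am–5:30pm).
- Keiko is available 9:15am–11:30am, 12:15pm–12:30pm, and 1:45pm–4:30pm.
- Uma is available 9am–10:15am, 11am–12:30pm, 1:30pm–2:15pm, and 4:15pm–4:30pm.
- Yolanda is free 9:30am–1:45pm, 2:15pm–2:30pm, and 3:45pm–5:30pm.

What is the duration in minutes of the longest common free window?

Rania free within 09:00–17:30: 10:30–15:00, 16:15–17:15.
Sofia ∩ Rania: 10:30–11:00, 11:15–11:30, 13:45–15:00, 16:15–17:00.
Sofia ∩ Rania ∩ Keiko: 10:30–11:00, 11:15–11:30, 13:45–15:00, 16:15–16:30.
Sofia ∩ Rania ∩ Keiko ∩ Uma: 11:15–11:30, 13:45–14:15, 16:15–16:30.
Sofia ∩ Rania ∩ Keiko ∩ Uma ∩ Yolanda: 11:15–11:30, 16:15–16:30.
Common window lengths: 15, 15 min; longest is 15.

15 minutes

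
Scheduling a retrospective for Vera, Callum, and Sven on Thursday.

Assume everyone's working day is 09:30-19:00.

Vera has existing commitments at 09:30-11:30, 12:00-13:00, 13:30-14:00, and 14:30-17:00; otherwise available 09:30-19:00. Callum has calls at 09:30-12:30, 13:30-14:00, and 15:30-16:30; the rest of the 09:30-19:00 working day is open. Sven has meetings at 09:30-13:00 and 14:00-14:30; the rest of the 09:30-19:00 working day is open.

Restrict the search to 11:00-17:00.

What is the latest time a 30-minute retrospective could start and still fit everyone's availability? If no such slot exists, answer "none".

13:00

Vera free within 09:30–19:00: 11:30–12:00, 13:00–13:30, 14:00–14:30, 17:00–19:00.
Callum free within 09:30–19:00: 12:30–13:30, 14:00–15:30, 16:30–19:00.
Sven free within 09:30–19:00: 13:00–14:00, 14:30–19:00.
Vera ∩ Callum: 13:00–13:30, 14:00–14:30, 17:00–19:00.
Vera ∩ Callum ∩ Sven: 13:00–13:30, 17:00–19:00.
Restricted to 11:00–17:00: 13:00–13:30.
Windows ≥ 30 min: 13:00–13:30.
Latest start in the last window 13:00–13:30 is 13:30 − 30 min = 13:00.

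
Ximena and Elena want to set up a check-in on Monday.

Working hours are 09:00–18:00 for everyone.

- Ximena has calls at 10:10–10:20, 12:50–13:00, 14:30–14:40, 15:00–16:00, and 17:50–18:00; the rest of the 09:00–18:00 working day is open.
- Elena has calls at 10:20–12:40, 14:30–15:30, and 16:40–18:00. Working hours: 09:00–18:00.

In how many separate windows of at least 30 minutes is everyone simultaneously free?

Ximena free within 09:00–18:00: 09:00–10:10, 10:20–12:50, 13:00–14:30, 14:40–15:00, 16:00–17:50.
Elena free within 09:00–18:00: 09:00–10:20, 12:40–14:30, 15:30–16:40.
Ximena ∩ Elena: 09:00–10:10, 12:40–12:50, 13:00–14:30, 16:00–16:40.
Windows ≥ 30 min: 09:00–10:10, 13:00–14:30, 16:00–16:40.
That's 3 windows.

3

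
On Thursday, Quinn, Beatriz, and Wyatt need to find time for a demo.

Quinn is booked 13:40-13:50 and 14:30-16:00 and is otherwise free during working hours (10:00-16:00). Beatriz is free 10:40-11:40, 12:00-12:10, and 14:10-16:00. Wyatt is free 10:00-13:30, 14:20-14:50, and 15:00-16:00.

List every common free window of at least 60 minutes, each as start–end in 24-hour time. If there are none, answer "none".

Quinn free within 10:00–16:00: 10:00–13:40, 13:50–14:30.
Quinn ∩ Beatriz: 10:40–11:40, 12:00–12:10, 14:10–14:30.
Quinn ∩ Beatriz ∩ Wyatt: 10:40–11:40, 12:00–12:10, 14:20–14:30.
Windows ≥ 60 min: 10:40–11:40.

10:40–11:40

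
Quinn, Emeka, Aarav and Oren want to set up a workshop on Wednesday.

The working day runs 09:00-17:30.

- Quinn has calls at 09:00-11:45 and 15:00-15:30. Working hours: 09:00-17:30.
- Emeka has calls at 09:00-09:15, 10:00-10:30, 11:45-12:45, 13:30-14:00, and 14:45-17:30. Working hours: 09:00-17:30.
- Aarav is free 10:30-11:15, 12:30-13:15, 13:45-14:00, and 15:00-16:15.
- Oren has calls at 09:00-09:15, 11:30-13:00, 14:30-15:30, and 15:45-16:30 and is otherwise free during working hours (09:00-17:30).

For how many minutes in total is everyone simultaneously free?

Quinn free within 09:00–17:30: 11:45–15:00, 15:30–17:30.
Emeka free within 09:00–17:30: 09:15–10:00, 10:30–11:45, 12:45–13:30, 14:00–14:45.
Oren free within 09:00–17:30: 09:15–11:30, 13:00–14:30, 15:30–15:45, 16:30–17:30.
Quinn ∩ Emeka: 12:45–13:30, 14:00–14:45.
Quinn ∩ Emeka ∩ Aarav: 12:45–13:15.
Quinn ∩ Emeka ∩ Aarav ∩ Oren: 13:00–13:15.
Total common minutes: 15.

15 minutes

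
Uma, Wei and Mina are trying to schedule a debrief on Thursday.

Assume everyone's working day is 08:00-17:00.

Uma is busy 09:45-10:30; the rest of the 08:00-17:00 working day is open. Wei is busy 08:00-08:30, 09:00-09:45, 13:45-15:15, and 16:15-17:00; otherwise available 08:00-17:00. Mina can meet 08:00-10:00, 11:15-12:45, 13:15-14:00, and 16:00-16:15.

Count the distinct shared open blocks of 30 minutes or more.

Uma free within 08:00–17:00: 08:00–09:45, 10:30–17:00.
Wei free within 08:00–17:00: 08:30–09:00, 09:45–13:45, 15:15–16:15.
Uma ∩ Wei: 08:30–09:00, 10:30–13:45, 15:15–16:15.
Uma ∩ Wei ∩ Mina: 08:30–09:00, 11:15–12:45, 13:15–13:45, 16:00–16:15.
Windows ≥ 30 min: 08:30–09:00, 11:15–12:45, 13:15–13:45.
That's 3 windows.

3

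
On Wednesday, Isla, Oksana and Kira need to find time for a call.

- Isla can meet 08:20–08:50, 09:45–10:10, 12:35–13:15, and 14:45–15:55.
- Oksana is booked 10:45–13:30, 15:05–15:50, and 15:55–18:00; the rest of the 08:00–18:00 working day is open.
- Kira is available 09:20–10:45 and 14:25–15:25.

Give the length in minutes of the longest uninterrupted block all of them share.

Oksana free within 08:00–18:00: 08:00–10:45, 13:30–15:05, 15:50–15:55.
Isla ∩ Oksana: 08:20–08:50, 09:45–10:10, 14:45–15:05, 15:50–15:55.
Isla ∩ Oksana ∩ Kira: 09:45–10:10, 14:45–15:05.
Common window lengths: 25, 20 min; longest is 25.

25 minutes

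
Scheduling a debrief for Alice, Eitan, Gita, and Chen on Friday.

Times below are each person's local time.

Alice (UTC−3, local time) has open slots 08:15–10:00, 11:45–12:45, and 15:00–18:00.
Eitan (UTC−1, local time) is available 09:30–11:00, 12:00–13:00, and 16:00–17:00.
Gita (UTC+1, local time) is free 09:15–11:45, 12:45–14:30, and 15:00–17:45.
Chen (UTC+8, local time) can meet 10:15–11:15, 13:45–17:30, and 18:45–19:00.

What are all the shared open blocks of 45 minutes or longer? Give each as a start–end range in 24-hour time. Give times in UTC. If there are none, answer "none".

Alice → UTC: 11:15–13:00, 14:45–15:45, 18:00–21:00.
Eitan → UTC: 10:30–12:00, 13:00–14:00, 17:00–18:00.
Gita → UTC: 08:15–10:45, 11:45–13:30, 14:00–16:45.
Chen → UTC: 02:15–03:15, 05:45–09:30, 10:45–11:00.
Alice ∩ Eitan: 11:15–12:00.
Alice ∩ Eitan ∩ Gita: 11:45–12:00.
Alice ∩ Eitan ∩ Gita ∩ Chen: (none).
Windows ≥ 45 min: (none).

none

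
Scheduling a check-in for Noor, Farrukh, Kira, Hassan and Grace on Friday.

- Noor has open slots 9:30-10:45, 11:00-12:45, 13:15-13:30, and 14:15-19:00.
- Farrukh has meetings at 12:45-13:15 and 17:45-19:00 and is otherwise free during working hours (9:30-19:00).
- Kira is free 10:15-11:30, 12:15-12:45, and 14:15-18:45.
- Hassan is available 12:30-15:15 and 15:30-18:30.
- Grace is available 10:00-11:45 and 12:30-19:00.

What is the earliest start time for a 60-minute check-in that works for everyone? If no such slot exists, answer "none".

14:15

Farrukh free within 09:30–19:00: 09:30–12:45, 13:15–17:45.
Noor ∩ Farrukh: 09:30–10:45, 11:00–12:45, 13:15–13:30, 14:15–17:45.
Noor ∩ Farrukh ∩ Kira: 10:15–10:45, 11:00–11:30, 12:15–12:45, 14:15–17:45.
Noor ∩ Farrukh ∩ Kira ∩ Hassan: 12:30–12:45, 14:15–15:15, 15:30–17:45.
Noor ∩ Farrukh ∩ Kira ∩ Hassan ∩ Grace: 12:30–12:45, 14:15–15:15, 15:30–17:45.
Windows ≥ 60 min: 14:15–15:15, 15:30–17:45.
Earliest such window starts at 14:15.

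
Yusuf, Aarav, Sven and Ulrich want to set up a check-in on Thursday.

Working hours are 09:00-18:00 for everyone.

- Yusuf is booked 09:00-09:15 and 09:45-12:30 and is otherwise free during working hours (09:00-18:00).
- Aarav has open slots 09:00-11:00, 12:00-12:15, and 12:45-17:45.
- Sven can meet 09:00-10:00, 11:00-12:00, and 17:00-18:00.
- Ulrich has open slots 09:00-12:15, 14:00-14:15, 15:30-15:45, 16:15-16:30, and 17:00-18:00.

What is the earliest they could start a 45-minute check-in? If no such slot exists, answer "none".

17:00

Yusuf free within 09:00–18:00: 09:15–09:45, 12:30–18:00.
Yusuf ∩ Aarav: 09:15–09:45, 12:45–17:45.
Yusuf ∩ Aarav ∩ Sven: 09:15–09:45, 17:00–17:45.
Yusuf ∩ Aarav ∩ Sven ∩ Ulrich: 09:15–09:45, 17:00–17:45.
Windows ≥ 45 min: 17:00–17:45.
Earliest such window starts at 17:00.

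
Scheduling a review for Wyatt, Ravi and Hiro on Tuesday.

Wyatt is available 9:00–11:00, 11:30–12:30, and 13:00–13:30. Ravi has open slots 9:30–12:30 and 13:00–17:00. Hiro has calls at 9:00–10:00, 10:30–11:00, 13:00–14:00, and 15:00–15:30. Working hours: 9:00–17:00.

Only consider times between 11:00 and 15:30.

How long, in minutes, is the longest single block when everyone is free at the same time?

60 minutes

Hiro free within 09:00–17:00: 10:00–10:30, 11:00–13:00, 14:00–15:00, 15:30–17:00.
Wyatt ∩ Ravi: 09:30–11:00, 11:30–12:30, 13:00–13:30.
Wyatt ∩ Ravi ∩ Hiro: 10:00–10:30, 11:30–12:30.
Restricted to 11:00–15:30: 11:30–12:30.
Single common window of 60 minutes.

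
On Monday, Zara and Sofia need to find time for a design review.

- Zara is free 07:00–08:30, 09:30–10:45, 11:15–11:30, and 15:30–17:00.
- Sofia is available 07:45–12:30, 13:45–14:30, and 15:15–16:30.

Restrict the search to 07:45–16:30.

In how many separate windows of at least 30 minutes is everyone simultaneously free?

3

Zara ∩ Sofia: 07:45–08:30, 09:30–10:45, 11:15–11:30, 15:30–16:30.
Restricted to 07:45–16:30: 07:45–08:30, 09:30–10:45, 11:15–11:30, 15:30–16:30.
Windows ≥ 30 min: 07:45–08:30, 09:30–10:45, 15:30–16:30.
That's 3 windows.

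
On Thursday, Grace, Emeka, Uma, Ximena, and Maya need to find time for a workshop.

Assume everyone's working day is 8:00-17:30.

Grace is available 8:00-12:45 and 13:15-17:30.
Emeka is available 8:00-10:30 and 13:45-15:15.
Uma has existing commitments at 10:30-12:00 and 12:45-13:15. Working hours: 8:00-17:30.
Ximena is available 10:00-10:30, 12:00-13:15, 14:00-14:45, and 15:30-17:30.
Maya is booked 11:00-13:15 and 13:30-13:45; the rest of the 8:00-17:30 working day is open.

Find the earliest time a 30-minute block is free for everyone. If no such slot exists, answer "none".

Uma free within 08:00–17:30: 08:00–10:30, 12:00–12:45, 13:15–17:30.
Maya free within 08:00–17:30: 08:00–11:00, 13:15–13:30, 13:45–17:30.
Grace ∩ Emeka: 08:00–10:30, 13:45–15:15.
Grace ∩ Emeka ∩ Uma: 08:00–10:30, 13:45–15:15.
Grace ∩ Emeka ∩ Uma ∩ Ximena: 10:00–10:30, 14:00–14:45.
Grace ∩ Emeka ∩ Uma ∩ Ximena ∩ Maya: 10:00–10:30, 14:00–14:45.
Windows ≥ 30 min: 10:00–10:30, 14:00–14:45.
Earliest such window starts at 10:00.

10:00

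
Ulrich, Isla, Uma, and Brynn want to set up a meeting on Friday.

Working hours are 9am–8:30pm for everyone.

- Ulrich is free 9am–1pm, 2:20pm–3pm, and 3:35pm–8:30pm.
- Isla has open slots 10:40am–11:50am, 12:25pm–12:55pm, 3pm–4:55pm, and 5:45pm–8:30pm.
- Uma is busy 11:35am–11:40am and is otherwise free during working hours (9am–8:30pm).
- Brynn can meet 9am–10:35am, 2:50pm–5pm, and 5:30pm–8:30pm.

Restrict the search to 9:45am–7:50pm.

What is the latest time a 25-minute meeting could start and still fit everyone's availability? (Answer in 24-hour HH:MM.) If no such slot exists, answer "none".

Uma free within 09:00–20:30: 09:00–11:35, 11:40–20:30.
Ulrich ∩ Isla: 10:40–11:50, 12:25–12:55, 15:35–16:55, 17:45–20:30.
Ulrich ∩ Isla ∩ Uma: 10:40–11:35, 11:40–11:50, 12:25–12:55, 15:35–16:55, 17:45–20:30.
Ulrich ∩ Isla ∩ Uma ∩ Brynn: 15:35–16:55, 17:45–20:30.
Restricted to 09:45–19:50: 15:35–16:55, 17:45–19:50.
Windows ≥ 25 min: 15:35–16:55, 17:45–19:50.
Latest start in the last window 17:45–19:50 is 19:50 − 25 min = 19:25.

19:25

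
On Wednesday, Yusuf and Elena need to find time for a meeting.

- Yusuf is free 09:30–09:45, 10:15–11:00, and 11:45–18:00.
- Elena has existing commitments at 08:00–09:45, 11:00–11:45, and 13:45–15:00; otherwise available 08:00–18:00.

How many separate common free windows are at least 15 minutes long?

Elena free within 08:00–18:00: 09:45–11:00, 11:45–13:45, 15:00–18:00.
Yusuf ∩ Elena: 10:15–11:00, 11:45–13:45, 15:00–18:00.
Windows ≥ 15 min: 10:15–11:00, 11:45–13:45, 15:00–18:00.
That's 3 windows.

3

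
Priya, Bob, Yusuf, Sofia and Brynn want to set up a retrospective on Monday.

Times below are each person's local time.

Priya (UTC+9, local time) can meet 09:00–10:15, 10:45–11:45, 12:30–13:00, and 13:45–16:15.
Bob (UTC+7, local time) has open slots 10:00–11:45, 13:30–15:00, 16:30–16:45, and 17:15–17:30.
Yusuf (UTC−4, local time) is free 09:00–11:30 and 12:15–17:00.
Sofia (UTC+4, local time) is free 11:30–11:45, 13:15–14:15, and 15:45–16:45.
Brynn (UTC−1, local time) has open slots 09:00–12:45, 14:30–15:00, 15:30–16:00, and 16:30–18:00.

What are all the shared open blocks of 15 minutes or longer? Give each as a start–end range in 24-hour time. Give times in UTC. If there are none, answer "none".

none

Priya → UTC: 00:00–01:15, 01:45–02:45, 03:30–04:00, 04:45–07:15.
Bob → UTC: 03:00–04:45, 06:30–08:00, 09:30–09:45, 10:15–10:30.
Yusuf → UTC: 13:00–15:30, 16:15–21:00.
Sofia → UTC: 07:30–07:45, 09:15–10:15, 11:45–12:45.
Brynn → UTC: 10:00–13:45, 15:30–16:00, 16:30–17:00, 17:30–19:00.
Priya ∩ Bob: 03:30–04:00, 06:30–07:15.
Priya ∩ Bob ∩ Yusuf: (none).
Priya ∩ Bob ∩ Yusuf ∩ Sofia: (none).
Priya ∩ Bob ∩ Yusuf ∩ Sofia ∩ Brynn: (none).
Windows ≥ 15 min: (none).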